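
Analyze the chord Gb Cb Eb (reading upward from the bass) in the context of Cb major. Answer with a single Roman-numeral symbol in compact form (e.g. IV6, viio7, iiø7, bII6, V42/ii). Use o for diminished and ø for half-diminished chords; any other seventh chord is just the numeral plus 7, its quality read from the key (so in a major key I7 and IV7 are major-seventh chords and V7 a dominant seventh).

I64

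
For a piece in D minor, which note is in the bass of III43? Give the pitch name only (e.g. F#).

III in D minor has root F; the chord is F-A-C-E.
The figure 43 means second inversion — the fifth is in the bass.

C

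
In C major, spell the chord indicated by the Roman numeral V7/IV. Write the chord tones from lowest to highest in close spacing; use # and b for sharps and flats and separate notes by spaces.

C E G Bb

V7/IV is a secondary dominant — the dominant seventh of IV. IV in C major is F, so the applied chord's root is C, a perfect fifth above.
Building a dominant seventh chord on C gives C-E-G-Bb.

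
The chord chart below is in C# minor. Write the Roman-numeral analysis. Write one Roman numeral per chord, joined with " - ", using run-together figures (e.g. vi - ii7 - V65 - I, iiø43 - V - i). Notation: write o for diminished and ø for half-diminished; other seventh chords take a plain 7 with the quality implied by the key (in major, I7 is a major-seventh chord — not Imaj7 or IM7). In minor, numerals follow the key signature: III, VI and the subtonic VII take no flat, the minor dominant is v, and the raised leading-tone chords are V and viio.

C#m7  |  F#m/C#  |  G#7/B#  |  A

C#m7 has root C#, degree 1 in C# minor, so i7.
F#m/C#: minor triad on F# = scale degree 4 → iv64.
G#7/B# has root G#, degree 5 in C# minor, so V65.
A: major triad on A = scale degree 6 → VI.

i7 - iv64 - V65 - VI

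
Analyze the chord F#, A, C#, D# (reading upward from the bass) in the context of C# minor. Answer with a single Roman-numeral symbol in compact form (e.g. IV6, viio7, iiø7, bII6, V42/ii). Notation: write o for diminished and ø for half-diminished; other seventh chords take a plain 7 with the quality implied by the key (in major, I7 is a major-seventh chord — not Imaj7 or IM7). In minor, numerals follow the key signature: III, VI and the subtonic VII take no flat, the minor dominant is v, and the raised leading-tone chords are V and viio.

iiø65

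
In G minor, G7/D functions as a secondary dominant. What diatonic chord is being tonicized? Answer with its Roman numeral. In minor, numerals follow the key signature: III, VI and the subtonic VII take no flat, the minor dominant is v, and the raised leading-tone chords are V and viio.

iv

The chord is a dominant seventh chord on G.
A dominant resolves down a perfect fifth: G → C. In G minor, C is scale degree 4, i.e. iv.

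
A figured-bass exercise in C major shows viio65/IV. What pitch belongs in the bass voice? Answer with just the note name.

The applied chord viio65/IV is rooted on E: E-G-Bb-Db.
The figure 65 means first inversion — the third is in the bass.

G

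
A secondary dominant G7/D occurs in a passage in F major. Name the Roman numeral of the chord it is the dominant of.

V

The chord is a dominant seventh chord on G.
A dominant resolves down a perfect fifth: G → C. In F major, C is scale degree 5, i.e. V.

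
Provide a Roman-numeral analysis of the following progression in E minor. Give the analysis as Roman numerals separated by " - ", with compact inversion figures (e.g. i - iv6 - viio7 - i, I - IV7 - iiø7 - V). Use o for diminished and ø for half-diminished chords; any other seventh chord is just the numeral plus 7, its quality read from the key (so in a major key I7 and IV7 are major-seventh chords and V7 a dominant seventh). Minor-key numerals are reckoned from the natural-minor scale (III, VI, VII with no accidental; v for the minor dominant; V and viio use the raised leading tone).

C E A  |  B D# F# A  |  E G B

iv6 - V7 - i

C-E-A has root A, degree 4 in E minor, so iv6.
B-D#-F#-A: dominant seventh chord on B = scale degree 5 → V7.
E-G-B: root E is the tonic; minor triad there is i.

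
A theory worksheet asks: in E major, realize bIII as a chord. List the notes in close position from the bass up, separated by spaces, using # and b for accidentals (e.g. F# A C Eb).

G B D

bIII is a major triad on the lowered third degree, borrowed from the parallel minor. In E major that root is G.
So the chord is G-B-D.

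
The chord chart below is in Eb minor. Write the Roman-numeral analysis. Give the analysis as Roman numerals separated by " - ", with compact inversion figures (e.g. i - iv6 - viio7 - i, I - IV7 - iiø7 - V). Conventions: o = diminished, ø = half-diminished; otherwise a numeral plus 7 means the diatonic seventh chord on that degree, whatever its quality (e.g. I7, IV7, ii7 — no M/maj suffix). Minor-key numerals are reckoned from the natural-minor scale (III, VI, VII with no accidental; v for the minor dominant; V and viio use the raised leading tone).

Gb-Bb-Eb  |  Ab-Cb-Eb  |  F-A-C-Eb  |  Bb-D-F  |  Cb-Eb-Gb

i6 - iv - V7/V - V - VI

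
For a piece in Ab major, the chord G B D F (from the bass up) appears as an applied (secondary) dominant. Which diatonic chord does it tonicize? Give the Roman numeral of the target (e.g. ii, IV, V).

iii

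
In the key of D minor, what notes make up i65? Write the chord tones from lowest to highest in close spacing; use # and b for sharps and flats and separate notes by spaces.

F A C D

The numeral's case and figure indicate a minor seventh chord. In D minor its root, the first degree, is D.
Stacking thirds from D gives D-F-A-C.
The figured bass 65 indicates first inversion, placing the third (F) in the bass: F-A-C-D.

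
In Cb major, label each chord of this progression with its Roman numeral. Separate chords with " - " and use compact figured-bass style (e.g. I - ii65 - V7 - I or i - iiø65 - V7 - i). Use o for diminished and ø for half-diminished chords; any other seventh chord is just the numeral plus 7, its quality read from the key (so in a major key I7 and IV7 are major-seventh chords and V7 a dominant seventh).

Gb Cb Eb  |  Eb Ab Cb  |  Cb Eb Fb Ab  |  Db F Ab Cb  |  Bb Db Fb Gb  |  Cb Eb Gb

Gb-Cb-Eb has root Cb, degree 1 in Cb major, so I64.
Eb-Ab-Cb: root Ab is the submediant; minor triad there is vi64.
Cb-Eb-Fb-Ab: root Fb is the subdominant; major seventh chord there is IV43.
Db-F-Ab-Cb: chromatic; Db is V of V, so V7/V.
Bb-Db-Fb-Gb: dominant seventh chord on Gb = scale degree 5 → V65.
Cb-Eb-Gb: root Cb is the tonic; major triad there is I.

I64 - vi64 - IV43 - V7/V - V65 - I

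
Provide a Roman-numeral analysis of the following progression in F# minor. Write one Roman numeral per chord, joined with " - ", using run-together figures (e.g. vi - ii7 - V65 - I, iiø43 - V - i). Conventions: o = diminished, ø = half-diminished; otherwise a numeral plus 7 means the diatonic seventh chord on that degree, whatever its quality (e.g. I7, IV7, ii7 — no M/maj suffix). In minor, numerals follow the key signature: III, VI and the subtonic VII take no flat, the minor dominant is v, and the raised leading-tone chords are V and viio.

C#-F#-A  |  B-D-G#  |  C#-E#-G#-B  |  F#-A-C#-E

C#-F#-A: minor triad on F# = scale degree 1 → i64.
B-D-G# has root G#, degree 2 in F# minor, so iio6.
C#-E#-G#-B: root C# is the dominant; dominant seventh chord there is V7.
F#-A-C#-E has root F#, degree 1 in F# minor, so i7.

i64 - iio6 - V7 - i7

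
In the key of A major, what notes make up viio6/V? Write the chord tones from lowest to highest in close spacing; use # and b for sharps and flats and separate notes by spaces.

F# A D#

viio6/V is a secondary leading-tone chord. The target V is E in A major; the applied chord is rooted a semitone below, on D#.
Building a diminished triad on D# gives D#-F#-A.
The figured bass 6 indicates first inversion, placing the third (F#) in the bass: F#-A-D#.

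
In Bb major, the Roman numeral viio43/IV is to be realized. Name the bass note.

Ab

The applied chord viio43/IV is rooted on D: D-F-Ab-Cb.
The figure 43 means second inversion — the fifth is in the bass.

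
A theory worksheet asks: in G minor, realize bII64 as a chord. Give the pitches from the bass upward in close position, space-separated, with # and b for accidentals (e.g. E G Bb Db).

Scale degree 2 in G minor is A; lowering it a half step gives Ab. bII64 is the Neapolitan chord — a major triad on the lowered second degree.
So the chord is Ab-C-Eb, a major triad.
With the 64 figure the chord is in second inversion; from the bass Eb upward in close position it reads Eb-Ab-C.

Eb Ab C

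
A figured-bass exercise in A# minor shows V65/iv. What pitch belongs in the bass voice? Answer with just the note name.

The applied chord V65/iv is rooted on A#: A#-C##-E#-G#.
The figure 65 means first inversion — the third is in the bass.

C##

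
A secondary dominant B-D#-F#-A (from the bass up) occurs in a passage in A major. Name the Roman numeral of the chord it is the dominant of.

V

The chord is a dominant seventh chord on B.
A dominant resolves down a perfect fifth: B → E. In A major, E is scale degree 5, i.e. V.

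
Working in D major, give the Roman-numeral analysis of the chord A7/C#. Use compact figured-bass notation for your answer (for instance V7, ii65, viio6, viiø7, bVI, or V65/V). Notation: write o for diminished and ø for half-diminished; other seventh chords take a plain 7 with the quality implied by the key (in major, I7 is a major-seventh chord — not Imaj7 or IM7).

The pitches A-C#-E-G form a dominant seventh chord rooted on A.
In D major, A is the dominant; the diatonic dominant seventh chord there is V7.
With C# in the bass the chord is in first inversion, so the figured bass is 65.

V65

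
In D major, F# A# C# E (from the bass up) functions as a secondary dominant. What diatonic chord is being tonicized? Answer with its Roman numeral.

vi

The chord is a dominant seventh chord on F#.
A dominant resolves down a perfect fifth: F# → B. In D major, B is scale degree 6, i.e. vi.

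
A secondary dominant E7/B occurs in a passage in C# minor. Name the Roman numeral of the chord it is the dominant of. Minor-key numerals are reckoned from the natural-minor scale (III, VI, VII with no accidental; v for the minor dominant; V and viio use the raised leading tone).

VI

The chord is a dominant seventh chord on E.
A dominant resolves down a perfect fifth: E → A. In C# minor, A is scale degree 6, i.e. VI.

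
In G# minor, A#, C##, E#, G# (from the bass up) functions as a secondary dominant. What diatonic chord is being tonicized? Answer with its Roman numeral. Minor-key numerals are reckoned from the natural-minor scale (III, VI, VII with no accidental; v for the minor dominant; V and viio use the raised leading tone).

V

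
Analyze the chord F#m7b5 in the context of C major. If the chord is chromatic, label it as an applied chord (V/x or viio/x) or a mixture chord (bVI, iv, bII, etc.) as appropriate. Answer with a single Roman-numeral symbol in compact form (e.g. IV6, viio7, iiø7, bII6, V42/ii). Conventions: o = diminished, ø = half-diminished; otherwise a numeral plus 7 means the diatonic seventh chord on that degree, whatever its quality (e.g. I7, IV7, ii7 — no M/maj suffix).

The pitches F#-A-C-E form a half-diminished seventh chord rooted on F#.
F# sits a half step below G (V in C major); a diminished chord there is the applied leading-tone chord of V.

viiø7/V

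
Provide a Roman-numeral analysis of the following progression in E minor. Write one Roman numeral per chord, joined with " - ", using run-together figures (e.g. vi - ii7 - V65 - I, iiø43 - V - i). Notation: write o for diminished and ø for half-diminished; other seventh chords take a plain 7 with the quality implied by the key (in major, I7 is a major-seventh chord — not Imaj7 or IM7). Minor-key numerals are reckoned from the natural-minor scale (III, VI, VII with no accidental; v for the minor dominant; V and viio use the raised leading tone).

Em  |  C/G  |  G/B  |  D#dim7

Em: minor triad on E = scale degree 1 → i.
C/G has root C, degree 6 in E minor, so VI64.
G/B has root G, degree 3 in E minor, so III6.
D#dim7 has root D#, degree 7 in E minor, so viio7.

i - VI64 - III6 - viio7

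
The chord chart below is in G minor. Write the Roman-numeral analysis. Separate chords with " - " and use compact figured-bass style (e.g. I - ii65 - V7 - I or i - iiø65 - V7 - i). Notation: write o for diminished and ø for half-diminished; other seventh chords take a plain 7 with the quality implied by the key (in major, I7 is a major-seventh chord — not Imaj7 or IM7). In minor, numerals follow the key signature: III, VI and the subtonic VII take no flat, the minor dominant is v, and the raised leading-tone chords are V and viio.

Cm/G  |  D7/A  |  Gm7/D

iv64 - V43 - i43

Cm/G has root C, degree 4 in G minor, so iv64.
D7/A: dominant seventh chord on D = scale degree 5 → V43.
Gm7/D: minor seventh chord on G = scale degree 1 → i43.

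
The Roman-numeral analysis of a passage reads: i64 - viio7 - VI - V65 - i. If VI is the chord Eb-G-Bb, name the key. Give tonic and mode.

G minor

VI is given as Eb-G-Bb — a major triad with root Eb.
Counting down 5 scale steps from Eb places the tonic on G; a major triad on degree 6 is diatonic only in minor.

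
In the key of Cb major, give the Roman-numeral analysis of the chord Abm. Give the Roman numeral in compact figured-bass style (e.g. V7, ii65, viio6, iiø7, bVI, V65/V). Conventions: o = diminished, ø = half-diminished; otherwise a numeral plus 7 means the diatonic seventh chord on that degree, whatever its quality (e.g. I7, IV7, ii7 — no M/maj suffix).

vi

The pitches Ab-Cb-Eb form a minor triad rooted on Ab.
Ab is scale degree 6 in Cb major, and a minor triad on that degree is written vi.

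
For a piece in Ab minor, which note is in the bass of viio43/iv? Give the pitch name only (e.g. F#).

Gb

The applied chord viio43/iv is rooted on C: C-Eb-Gb-Bbb.
The figure 43 means second inversion — the fifth is in the bass.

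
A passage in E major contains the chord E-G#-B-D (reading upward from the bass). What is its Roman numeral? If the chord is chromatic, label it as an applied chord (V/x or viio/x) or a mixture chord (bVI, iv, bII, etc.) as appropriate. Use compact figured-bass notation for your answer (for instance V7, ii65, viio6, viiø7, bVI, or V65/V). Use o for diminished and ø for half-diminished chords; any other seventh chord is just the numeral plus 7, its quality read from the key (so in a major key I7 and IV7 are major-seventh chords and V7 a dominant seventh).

V7/IV

The pitches E-G#-B-D form a dominant seventh chord rooted on E.
E is not a diatonic chord root with this quality in E major, but it lies a perfect fifth above A (IV), so the chord functions as an applied dominant of IV.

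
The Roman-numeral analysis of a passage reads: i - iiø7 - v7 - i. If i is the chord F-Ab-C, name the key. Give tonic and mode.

The anchor chord is a minor triad on F, labeled i.
If F is scale degree 1 and the mode makes that degree carry a minor triad, the tonic is F and the mode is minor.

F minor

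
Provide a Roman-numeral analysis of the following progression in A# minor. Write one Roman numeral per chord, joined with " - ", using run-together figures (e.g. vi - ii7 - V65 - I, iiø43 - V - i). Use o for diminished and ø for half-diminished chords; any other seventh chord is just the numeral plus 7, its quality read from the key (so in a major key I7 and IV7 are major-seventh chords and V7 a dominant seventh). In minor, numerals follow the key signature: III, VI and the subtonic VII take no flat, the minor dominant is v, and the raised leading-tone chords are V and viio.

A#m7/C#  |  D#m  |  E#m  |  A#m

i65 - iv - v - i

A#m7/C#: root A# is the tonic; minor seventh chord there is i65.
D#m has root D#, degree 4 in A# minor, so iv.
E#m: minor triad on E# = scale degree 5 → v.
A#m has root A#, degree 1 in A# minor, so i.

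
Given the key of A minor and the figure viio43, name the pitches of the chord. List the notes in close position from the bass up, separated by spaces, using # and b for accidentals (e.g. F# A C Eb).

In A minor, the leading-tone chord is built on the raised seventh degree, G#.
That chord is spelled G#-B-D-F.
With the 43 figure the chord is in second inversion; from the bass D upward in close position it reads D-F-G#-B.

D F G# B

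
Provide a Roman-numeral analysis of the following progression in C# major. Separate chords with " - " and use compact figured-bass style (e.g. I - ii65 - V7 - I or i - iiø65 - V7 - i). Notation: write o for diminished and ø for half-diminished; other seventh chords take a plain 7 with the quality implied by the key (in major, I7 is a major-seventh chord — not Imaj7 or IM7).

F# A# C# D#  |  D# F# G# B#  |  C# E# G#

F#-A#-C#-D#: root D# is the supertonic; minor seventh chord there is ii65.
D#-F#-G#-B#: root G# is the dominant; dominant seventh chord there is V43.
C#-E#-G#: major triad on C# = scale degree 1 → I.

ii65 - V43 - I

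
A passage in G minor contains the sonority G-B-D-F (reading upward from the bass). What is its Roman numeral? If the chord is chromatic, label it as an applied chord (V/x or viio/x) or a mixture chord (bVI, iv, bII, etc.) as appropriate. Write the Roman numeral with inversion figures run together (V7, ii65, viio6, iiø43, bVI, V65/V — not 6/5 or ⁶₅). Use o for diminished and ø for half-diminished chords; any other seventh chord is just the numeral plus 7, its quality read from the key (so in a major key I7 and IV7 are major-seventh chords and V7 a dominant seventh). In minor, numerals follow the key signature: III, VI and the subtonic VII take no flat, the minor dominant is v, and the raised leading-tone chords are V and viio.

The pitches G-B-D-F form a dominant seventh chord rooted on G.
G is not a diatonic chord root with this quality in G minor, but it lies a perfect fifth above C (iv), so the chord functions as an applied dominant of iv.

V7/iv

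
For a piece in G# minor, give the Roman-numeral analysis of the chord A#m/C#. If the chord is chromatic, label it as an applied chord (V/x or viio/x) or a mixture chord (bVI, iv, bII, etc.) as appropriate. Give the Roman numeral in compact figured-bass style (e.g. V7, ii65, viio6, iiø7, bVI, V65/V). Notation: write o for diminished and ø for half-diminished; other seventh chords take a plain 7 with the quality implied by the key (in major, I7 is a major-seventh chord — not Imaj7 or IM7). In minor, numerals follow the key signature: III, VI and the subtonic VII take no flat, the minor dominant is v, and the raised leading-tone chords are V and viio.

ii6

The pitches A#-C#-E# form a minor triad rooted on A#.
A# is the second degree of G# minor. This is the minor supertonic, borrowed from the parallel major (the Dorian ii).
With C# in the bass the chord is in first inversion, so the figured bass is 6.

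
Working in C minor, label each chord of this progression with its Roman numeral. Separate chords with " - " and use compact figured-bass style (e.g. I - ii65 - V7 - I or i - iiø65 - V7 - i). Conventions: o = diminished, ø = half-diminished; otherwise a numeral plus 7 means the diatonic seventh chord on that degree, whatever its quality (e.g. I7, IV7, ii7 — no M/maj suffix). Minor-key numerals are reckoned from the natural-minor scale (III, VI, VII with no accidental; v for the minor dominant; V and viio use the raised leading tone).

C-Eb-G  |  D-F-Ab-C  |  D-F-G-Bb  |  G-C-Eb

C-Eb-G: minor triad on C = scale degree 1 → i.
D-F-Ab-C: root D is the supertonic; half-diminished seventh chord there is iiø7.
D-F-G-Bb has root G, degree 5 in C minor, so v43.
G-C-Eb: minor triad on C = scale degree 1 → i64.

i - iiø7 - v43 - i64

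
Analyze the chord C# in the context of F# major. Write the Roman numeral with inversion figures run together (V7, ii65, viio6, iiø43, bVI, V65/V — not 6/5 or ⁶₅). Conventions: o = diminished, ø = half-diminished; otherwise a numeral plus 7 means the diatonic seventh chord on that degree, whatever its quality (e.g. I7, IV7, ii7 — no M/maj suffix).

The pitches C#-E#-G# form a major triad rooted on C#.
C# is scale degree 5 in F# major, and a major triad on that degree is written V.

V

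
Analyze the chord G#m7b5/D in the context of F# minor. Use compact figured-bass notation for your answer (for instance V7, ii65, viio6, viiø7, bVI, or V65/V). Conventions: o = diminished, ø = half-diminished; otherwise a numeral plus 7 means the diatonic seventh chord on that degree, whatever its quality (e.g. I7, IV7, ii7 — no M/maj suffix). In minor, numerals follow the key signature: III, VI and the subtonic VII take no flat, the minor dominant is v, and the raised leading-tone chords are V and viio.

iiø43

Stacked in thirds the chord is G#-B-D-F#: a half-diminished seventh chord on G#.
G# is scale degree 2 in F# minor, and a half-diminished seventh chord on that degree is written iiø7.
With D in the bass the chord is in second inversion, so the figured bass is 43.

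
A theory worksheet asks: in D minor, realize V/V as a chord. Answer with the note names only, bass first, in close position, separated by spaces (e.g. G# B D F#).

The slash means an applied dominant: we want the dominant of V. In D minor, V is A major, and its dominant is built on E.
Building a major triad on E gives E-G#-B.

E G# B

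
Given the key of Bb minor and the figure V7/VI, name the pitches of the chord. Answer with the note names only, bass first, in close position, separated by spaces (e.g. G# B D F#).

Db F Ab Cb

V7/VI is a secondary dominant — the dominant seventh of VI. VI in Bb minor is Gb, so the applied chord's root is Db, a perfect fifth above.
Building a dominant seventh chord on Db gives Db-F-Ab-Cb.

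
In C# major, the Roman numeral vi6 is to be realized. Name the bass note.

vi in C# major has root A#; the chord is A#-C#-E#.
The figure 6 means first inversion — the third is in the bass.

C#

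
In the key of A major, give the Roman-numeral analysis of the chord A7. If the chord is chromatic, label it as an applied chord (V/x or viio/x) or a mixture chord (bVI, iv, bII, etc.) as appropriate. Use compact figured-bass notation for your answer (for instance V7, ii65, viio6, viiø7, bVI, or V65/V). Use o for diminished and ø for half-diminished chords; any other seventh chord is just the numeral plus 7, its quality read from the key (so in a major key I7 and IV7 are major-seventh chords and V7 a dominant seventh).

Stacked in thirds the chord is A-C#-E-G: a dominant seventh chord on A.
A is not a diatonic chord root with this quality in A major, but it lies a perfect fifth above D (IV), so the chord functions as an applied dominant of IV.

V7/IV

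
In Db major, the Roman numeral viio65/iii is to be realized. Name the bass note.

The applied chord viio65/iii is rooted on E: E-G-Bb-Db.
The figure 65 means first inversion — the third is in the bass.

G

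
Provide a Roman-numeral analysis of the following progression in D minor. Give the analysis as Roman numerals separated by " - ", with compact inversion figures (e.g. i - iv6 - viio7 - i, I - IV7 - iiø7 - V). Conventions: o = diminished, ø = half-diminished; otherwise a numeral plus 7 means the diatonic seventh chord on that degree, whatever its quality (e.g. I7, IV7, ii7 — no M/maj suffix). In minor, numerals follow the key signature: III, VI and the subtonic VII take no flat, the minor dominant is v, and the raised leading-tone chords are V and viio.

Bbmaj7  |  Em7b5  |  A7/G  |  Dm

Bbmaj7 has root Bb, degree 6 in D minor, so VI7.
Em7b5 has root E, degree 2 in D minor, so iiø7.
A7/G: root A is the dominant; dominant seventh chord there is V42.
Dm: root D is the tonic; minor triad there is i.

VI7 - iiø7 - V42 - i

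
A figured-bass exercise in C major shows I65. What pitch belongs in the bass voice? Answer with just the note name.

E

I in C major has root C; the chord is C-E-G-B.
The figure 65 means first inversion — the third is in the bass.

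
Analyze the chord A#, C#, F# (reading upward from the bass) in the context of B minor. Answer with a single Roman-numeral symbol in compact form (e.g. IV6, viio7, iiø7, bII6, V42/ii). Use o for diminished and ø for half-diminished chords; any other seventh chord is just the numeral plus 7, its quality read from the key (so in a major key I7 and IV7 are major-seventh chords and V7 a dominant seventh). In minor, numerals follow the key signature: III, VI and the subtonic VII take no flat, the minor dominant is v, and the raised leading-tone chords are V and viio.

Stacked in thirds the chord is F#-A#-C#: a major triad on F#.
F# is scale degree 5 in B minor, and a major triad on that degree is written V.
With A# in the bass the chord is in first inversion, so the figured bass is 6.

V6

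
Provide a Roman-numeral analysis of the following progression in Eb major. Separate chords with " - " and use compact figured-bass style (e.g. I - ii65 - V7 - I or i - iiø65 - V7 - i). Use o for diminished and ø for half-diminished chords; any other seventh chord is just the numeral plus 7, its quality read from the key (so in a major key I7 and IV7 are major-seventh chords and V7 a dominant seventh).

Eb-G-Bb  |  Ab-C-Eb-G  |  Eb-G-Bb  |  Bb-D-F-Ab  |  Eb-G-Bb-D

I - IV7 - I - V7 - I7

Eb-G-Bb has root Eb, degree 1 in Eb major, so I.
Ab-C-Eb-G: root Ab is the subdominant; major seventh chord there is IV7.
Eb-G-Bb has root Eb, degree 1 in Eb major, so I.
Bb-D-F-Ab: dominant seventh chord on Bb = scale degree 5 → V7.
Eb-G-Bb-D has root Eb, degree 1 in Eb major, so I7.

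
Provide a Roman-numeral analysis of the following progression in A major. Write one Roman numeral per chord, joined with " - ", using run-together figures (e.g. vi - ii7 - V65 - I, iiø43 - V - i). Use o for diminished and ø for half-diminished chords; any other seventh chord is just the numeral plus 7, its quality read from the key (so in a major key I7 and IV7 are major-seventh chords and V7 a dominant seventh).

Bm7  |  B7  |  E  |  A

ii7 - V7/V - V - I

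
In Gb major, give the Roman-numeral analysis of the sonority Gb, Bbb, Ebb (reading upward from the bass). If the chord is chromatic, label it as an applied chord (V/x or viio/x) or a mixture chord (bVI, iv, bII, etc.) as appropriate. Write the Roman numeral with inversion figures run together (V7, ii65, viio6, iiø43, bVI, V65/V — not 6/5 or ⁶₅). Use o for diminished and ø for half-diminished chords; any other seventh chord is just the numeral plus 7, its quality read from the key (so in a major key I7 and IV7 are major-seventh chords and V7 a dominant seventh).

The pitches Ebb-Gb-Bbb form a major triad rooted on Ebb.
Ebb is the lowered sixth degree of Gb major (diatonic 6 would be Eb). This is a major triad on the lowered sixth degree, borrowed from the parallel minor.
With Gb in the bass the chord is in first inversion, so the figured bass is 6.

bVI6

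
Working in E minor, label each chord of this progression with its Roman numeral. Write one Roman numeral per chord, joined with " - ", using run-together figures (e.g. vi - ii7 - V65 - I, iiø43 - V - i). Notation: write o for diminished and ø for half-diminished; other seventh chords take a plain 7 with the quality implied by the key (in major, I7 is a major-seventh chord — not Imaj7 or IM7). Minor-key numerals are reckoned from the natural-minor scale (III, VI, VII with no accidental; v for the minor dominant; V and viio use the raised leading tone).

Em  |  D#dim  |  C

i - viio - VI

Em: minor triad on E = scale degree 1 → i.
D#dim: root D# is the leading tone; diminished triad there is viio.
C: root C is the submediant; major triad there is VI.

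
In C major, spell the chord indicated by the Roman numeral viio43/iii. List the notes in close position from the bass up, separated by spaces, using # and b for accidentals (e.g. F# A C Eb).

The slash marks an applied leading-tone chord: viio of iii. In C major, iii is E, so the leading tone to it is D#, a half step below.
Building a fully diminished seventh chord on D# gives D#-F#-A-C.
The figured bass 43 indicates second inversion, placing the fifth (A) in the bass: A-C-D#-F#.

A C D# F#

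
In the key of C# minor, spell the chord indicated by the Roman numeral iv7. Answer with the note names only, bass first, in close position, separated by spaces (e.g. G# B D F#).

In C# minor, the fourth degree is F#, and the diatonic chord built there is a minor seventh chord.
Stacking thirds from F# gives F#-A-C#-E.

F# A C# E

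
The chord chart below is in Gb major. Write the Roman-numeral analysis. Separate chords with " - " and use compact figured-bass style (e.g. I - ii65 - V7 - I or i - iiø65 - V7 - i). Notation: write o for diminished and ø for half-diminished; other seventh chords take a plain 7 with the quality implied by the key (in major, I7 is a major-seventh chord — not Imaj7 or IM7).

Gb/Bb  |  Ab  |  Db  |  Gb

Gb/Bb: major triad on Gb = scale degree 1 → I6.
Ab: a major triad on Ab, the applied dominant of V → V/V.
Db: root Db is the dominant; major triad there is V.
Gb has root Gb, degree 1 in Gb major, so I.

I6 - V/V - V - I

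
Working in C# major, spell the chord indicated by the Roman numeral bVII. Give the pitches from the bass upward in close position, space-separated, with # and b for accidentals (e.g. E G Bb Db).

B D# F#

bVII is a major triad on the lowered seventh degree (the subtonic), borrowed from the parallel minor. In C# major that root is B.
So the chord is B-D#-F#.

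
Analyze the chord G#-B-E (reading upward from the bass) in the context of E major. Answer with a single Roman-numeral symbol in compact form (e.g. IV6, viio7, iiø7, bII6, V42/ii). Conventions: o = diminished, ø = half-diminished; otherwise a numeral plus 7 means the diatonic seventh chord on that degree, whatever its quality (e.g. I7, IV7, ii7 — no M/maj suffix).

I6

The pitches E-G#-B form a major triad rooted on E.
E is scale degree 1 in E major, and a major triad on that degree is written I.
With G# in the bass the chord is in first inversion, so the figured bass is 6.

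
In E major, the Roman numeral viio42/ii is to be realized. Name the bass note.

The applied chord viio42/ii is rooted on E#: E#-G#-B-D.
The figure 42 means third inversion — the seventh is in the bass.

D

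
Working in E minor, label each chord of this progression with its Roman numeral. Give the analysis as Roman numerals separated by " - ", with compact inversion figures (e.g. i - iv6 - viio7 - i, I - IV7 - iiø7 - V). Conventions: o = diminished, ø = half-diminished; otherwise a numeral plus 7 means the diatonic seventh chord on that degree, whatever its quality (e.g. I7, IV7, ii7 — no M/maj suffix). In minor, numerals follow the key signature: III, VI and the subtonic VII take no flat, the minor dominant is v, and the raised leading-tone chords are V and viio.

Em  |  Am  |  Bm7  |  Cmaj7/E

i - iv - v7 - VI65

Em: minor triad on E = scale degree 1 → i.
Am: minor triad on A = scale degree 4 → iv.
Bm7 has root B, degree 5 in E minor, so v7.
Cmaj7/E: root C is the submediant; major seventh chord there is VI65.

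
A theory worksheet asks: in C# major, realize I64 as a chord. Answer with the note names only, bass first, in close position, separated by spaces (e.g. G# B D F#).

In C# major, the first degree is C#, and the diatonic chord built there is a major triad.
That chord is spelled C#-E#-G#.
The figured bass 64 indicates second inversion, placing the fifth (G#) in the bass: G#-C#-E#.

G# C# E#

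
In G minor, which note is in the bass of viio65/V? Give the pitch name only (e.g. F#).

E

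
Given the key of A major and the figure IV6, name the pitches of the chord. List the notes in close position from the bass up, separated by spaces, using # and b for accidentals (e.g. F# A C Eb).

F# A D

In A major, scale degree 4 is D, and the diatonic chord built there is a major triad.
Stacking thirds from D gives D-F#-A.
The figured bass 6 indicates first inversion, placing the third (F#) in the bass: F#-A-D.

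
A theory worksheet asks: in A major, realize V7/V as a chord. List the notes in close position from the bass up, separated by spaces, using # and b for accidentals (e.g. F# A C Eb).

The slash means an applied dominant: we want the dominant of V. In A major, V is E major, and its dominant is built on B.
Building a dominant seventh chord on B gives B-D#-F#-A.

B D# F# A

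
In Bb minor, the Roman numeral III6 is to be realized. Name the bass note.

F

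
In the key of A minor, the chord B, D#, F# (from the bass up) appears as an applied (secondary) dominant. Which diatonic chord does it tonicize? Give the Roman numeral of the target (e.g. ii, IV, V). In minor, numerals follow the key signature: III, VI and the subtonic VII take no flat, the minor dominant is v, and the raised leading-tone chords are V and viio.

The chord is a major triad on B.
A dominant resolves down a perfect fifth: B → E. In A minor, E is scale degree 5, i.e. V.

V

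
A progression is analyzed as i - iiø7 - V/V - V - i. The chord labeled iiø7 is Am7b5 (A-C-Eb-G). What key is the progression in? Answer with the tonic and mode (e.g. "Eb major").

G minor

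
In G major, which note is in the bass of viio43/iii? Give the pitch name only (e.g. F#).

E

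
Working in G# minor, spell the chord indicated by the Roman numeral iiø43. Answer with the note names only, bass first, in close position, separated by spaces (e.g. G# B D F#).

E G# A# C#

The numeral's case and figure indicate a half-diminished seventh chord. In G# minor its root, the supertonic, is A#.
Stacking thirds from A# gives A#-C#-E-G#.
The figured bass 43 indicates second inversion, placing the fifth (E) in the bass: E-G#-A#-C#.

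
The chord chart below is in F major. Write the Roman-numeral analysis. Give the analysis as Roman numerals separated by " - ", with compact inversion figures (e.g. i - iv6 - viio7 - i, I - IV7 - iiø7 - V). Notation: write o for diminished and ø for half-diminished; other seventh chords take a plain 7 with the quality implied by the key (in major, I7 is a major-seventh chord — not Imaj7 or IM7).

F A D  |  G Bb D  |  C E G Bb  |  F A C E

vi6 - ii - V7 - I7

F-A-D: root D is the submediant; minor triad there is vi6.
G-Bb-D has root G, degree 2 in F major, so ii.
C-E-G-Bb has root C, degree 5 in F major, so V7.
F-A-C-E: root F is the tonic; major seventh chord there is I7.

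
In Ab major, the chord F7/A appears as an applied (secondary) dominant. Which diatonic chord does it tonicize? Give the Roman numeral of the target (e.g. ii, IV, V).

ii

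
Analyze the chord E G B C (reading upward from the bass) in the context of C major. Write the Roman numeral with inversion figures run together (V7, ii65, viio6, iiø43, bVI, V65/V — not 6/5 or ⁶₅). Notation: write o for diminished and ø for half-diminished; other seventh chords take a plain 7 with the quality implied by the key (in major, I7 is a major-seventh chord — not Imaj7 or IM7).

Stacked in thirds the chord is C-E-G-B: a major seventh chord on C.
C is scale degree 1 in C major, and a major seventh chord on that degree is written I7.
With E in the bass the chord is in first inversion, so the figured bass is 65.

I65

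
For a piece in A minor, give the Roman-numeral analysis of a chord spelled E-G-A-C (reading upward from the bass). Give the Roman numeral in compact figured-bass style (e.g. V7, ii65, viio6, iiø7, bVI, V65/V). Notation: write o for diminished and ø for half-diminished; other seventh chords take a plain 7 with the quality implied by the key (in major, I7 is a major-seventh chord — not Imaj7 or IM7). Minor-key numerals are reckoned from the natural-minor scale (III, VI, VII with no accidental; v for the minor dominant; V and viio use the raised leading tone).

Stacked in thirds the chord is A-C-E-G: a minor seventh chord on A.
In A minor, A is the tonic; the diatonic minor seventh chord there is i7.
With E in the bass the chord is in second inversion, so the figured bass is 43.

i43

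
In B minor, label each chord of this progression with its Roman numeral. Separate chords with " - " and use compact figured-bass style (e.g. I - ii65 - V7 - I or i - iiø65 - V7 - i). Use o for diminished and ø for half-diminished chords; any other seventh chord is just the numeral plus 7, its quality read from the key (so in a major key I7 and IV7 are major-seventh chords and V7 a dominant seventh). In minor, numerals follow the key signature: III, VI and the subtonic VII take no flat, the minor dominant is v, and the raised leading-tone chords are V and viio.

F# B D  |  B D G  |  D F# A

i64 - VI6 - III

F#-B-D: root B is the tonic; minor triad there is i64.
B-D-G: major triad on G = scale degree 6 → VI6.
D-F#-A: root D is the mediant; major triad there is III.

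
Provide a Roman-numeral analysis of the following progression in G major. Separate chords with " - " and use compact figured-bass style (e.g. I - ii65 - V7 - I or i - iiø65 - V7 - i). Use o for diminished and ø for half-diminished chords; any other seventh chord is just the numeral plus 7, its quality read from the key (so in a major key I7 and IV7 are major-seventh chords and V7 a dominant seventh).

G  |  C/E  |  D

I - IV6 - V

G: major triad on G = scale degree 1 → I.
C/E: major triad on C = scale degree 4 → IV6.
D has root D, degree 5 in G major, so V.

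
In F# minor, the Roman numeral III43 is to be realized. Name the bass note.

III in F# minor has root A; the chord is A-C#-E-G#.
The figure 43 means second inversion — the fifth is in the bass.

E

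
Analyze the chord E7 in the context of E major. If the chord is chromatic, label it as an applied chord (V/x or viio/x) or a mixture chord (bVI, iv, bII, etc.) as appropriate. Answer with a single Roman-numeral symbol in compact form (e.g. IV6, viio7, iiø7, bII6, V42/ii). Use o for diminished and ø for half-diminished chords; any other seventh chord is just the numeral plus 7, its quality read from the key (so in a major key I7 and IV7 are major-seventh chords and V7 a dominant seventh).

V7/IV

The pitches E-G#-B-D form a dominant seventh chord rooted on E.
E is not a diatonic chord root with this quality in E major, but it lies a perfect fifth above A (IV), so the chord functions as an applied dominant of IV.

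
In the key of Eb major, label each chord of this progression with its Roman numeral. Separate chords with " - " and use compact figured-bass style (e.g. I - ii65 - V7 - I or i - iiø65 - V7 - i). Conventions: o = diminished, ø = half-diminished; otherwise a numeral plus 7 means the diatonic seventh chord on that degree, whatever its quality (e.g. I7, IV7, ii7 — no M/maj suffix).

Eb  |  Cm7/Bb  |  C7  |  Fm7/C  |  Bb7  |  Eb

I - vi42 - V7/ii - ii43 - V7 - I

Eb has root Eb, degree 1 in Eb major, so I.
Cm7/Bb: minor seventh chord on C = scale degree 6 → vi42.
C7 is the secondary dominant of ii (dominant seventh chord on C): V7/ii.
Fm7/C: minor seventh chord on F = scale degree 2 → ii43.
Bb7 has root Bb, degree 5 in Eb major, so V7.
Eb has root Eb, degree 1 in Eb major, so I.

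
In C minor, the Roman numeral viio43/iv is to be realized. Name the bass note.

Bb

The applied chord viio43/iv is rooted on E: E-G-Bb-Db.
The figure 43 means second inversion — the fifth is in the bass.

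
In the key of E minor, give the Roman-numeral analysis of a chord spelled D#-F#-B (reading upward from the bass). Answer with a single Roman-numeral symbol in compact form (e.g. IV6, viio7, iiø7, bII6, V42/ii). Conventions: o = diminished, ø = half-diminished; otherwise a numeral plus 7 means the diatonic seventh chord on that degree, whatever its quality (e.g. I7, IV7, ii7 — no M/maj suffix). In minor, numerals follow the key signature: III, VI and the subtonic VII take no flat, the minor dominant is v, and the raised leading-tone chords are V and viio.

Stacked in thirds the chord is B-D#-F#: a major triad on B.
B is scale degree 5 in E minor, and a major triad on that degree is written V.
With D# in the bass the chord is in first inversion, so the figured bass is 6.

V6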